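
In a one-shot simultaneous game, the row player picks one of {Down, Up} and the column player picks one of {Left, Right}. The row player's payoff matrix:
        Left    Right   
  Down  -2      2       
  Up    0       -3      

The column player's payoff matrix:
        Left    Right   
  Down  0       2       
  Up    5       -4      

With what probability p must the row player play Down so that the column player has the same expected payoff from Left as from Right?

For the column player to be willing to mix, the column player must be indifferent between Left and Right, which pins down the row player's mix.
  the column player's payoff from Left: p·0 + (1−p)·5 = -5p + 5
  the column player's payoff from Right: p·2 + (1−p)·(-4) = 6p - 4
  -5p + 5 = 6p - 4  ⇒  -11p = -9  ⇒  p = 9/11.

p = 9/11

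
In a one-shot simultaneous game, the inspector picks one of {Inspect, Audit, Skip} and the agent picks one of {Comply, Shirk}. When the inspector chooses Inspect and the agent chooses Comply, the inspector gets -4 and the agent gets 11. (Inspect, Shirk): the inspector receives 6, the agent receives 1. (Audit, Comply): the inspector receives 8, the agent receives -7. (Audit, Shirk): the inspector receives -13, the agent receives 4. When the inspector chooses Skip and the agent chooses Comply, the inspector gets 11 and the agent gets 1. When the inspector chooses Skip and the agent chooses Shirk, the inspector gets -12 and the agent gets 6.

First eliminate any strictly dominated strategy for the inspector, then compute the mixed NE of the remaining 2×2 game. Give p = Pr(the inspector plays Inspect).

p = 1/3

The inspector's strategy Audit is strictly dominated by Skip: 11 > 8 and -12 > -13. Eliminate Audit.
In a mixed equilibrium the agent is indifferent between Comply and Shirk; this condition fixes p.
  the agent's payoff from Comply: p·11 + (1−p)·1 = 10p + 1
  the agent's payoff from Shirk: p·1 + (1−p)·6 = -5p + 6
  10p + 1 = -5p + 6  ⇒  15p = 5  ⇒  p = 1/3.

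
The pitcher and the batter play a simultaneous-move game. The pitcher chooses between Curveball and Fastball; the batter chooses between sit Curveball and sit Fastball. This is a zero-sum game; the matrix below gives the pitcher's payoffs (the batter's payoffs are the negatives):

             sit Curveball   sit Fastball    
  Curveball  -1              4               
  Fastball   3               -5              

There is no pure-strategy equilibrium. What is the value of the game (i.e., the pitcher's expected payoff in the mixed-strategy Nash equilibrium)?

v = 7/13

The pitcher's indifference between Curveball and Fastball determines the batter's mixing probability q:
  the pitcher's expected payoff from Curveball: q·(-1) + (1−q)·4 = -5q + 4
  the pitcher's expected payoff from Fastball: q·3 + (1−q)·(-5) = 8q - 5
  -5q + 4 = 8q - 5  ⇒  -13q = -9  ⇒  q = 9/13.
The value is the pitcher's expected payoff against this mix (using Curveball): (9/13)·(-1) + (4/13)·4 = 7/13.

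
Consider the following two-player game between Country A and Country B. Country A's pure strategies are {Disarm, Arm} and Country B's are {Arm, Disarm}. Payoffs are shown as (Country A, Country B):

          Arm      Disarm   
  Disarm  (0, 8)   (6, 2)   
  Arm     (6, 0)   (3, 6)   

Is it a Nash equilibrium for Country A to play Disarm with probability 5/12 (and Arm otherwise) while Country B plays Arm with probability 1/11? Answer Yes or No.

Given Country A's mix p = 5/12, Country B's payoff from Arm is 10/3 but from Disarm is 13/3. Country B strictly prefers Disarm, so Country B would not mix.
So the proposed profile is not a Nash equilibrium.

No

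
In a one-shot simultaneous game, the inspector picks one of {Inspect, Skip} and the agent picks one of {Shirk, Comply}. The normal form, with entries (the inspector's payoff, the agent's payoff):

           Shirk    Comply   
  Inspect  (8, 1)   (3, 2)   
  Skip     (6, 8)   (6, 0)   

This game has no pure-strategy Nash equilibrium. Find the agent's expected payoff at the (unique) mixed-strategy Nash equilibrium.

16/9

For the agent to be willing to mix, the agent must be indifferent between Shirk and Comply, which pins down the inspector's mix.
  the agent's payoff from Shirk: p·1 + (1−p)·8 = -7p + 8
  the agent's payoff from Comply: p·2 + (1−p)·0 = 2p
  -7p + 8 = 2p  ⇒  -9p = -8  ⇒  p = 8/9.
At equilibrium the agent is indifferent across columns, so the agent's payoff equals the payoff from Shirk: (8/9)·1 + (1/9)·8 = 16/9.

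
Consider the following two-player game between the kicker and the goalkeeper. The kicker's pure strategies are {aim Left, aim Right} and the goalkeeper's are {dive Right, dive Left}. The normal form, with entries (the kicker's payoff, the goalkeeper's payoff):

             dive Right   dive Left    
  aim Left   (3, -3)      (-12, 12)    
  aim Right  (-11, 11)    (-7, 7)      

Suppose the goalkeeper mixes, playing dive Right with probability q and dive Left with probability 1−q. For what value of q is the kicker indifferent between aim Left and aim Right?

q = 5/19

The kicker's indifference between aim Left and aim Right determines the goalkeeper's mixing probability q:
  the kicker's payoff to aim Left: q·3 + (1−q)·(-12) = 15q - 12
  the kicker's payoff to aim Right: q·(-11) + (1−q)·(-7) = -4q - 7
  15q - 12 = -4q - 7  ⇒  19q = 5  ⇒  q = 5/19.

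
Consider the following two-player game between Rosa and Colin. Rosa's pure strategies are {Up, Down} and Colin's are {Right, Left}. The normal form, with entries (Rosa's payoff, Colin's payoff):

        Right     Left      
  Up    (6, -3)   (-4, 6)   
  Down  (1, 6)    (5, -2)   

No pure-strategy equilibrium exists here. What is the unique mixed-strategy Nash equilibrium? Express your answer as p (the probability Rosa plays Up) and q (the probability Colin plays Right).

In a mixed equilibrium Colin is indifferent between Right and Left; this condition fixes p.
  Colin's expected payoff from Right: p·(-3) + (1−p)·6 = -9p + 6
  Colin's expected payoff from Left: p·6 + (1−p)·(-2) = 8p - 2
  -9p + 6 = 8p - 2  ⇒  -17p = -8  ⇒  p = 8/17.
Colin's mix must leave Rosa indifferent between Up and Down.
  Rosa's payoff to Up: q·6 + (1−q)·(-4) = 10q - 4
  Rosa's payoff to Down: q·1 + (1−q)·5 = -4q + 5
  10q - 4 = -4q + 5  ⇒  14q = 9  ⇒  q = 9/14.

p = 8/17, q = 9/14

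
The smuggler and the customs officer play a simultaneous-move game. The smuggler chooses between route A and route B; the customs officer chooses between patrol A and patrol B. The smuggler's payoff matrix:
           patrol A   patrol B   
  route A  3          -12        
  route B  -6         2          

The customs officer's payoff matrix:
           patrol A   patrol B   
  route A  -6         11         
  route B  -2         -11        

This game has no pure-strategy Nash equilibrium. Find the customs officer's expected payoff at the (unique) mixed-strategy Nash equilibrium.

In a mixed equilibrium the customs officer is indifferent between patrol A and patrol B; this condition fixes p.
  the customs officer's expected payoff from patrol A: p·(-6) + (1−p)·(-2) = -4p - 2
  the customs officer's expected payoff from patrol B: p·11 + (1−p)·(-11) = 22p - 11
  -4p - 2 = 22p - 11  ⇒  -26p = -9  ⇒  p = 9/26.
At equilibrium the customs officer is indifferent across columns, so the customs officer's payoff equals the payoff from patrol A: (9/26)·(-6) + (17/26)·(-2) = -44/13.

-44/13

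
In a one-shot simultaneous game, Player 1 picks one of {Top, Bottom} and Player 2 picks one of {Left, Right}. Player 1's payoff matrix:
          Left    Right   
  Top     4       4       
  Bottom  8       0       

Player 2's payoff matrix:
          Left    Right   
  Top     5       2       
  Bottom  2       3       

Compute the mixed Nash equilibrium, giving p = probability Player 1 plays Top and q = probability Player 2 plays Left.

p = 1/4, q = 1/2

For Player 2 to be willing to mix, Player 2 must be indifferent between Left and Right, which pins down Player 1's mix.
  Player 2's expected payoff from Left: p·5 + (1−p)·2 = 3p + 2
  Player 2's expected payoff from Right: p·2 + (1−p)·3 = -p + 3
  3p + 2 = -p + 3  ⇒  4p = 1  ⇒  p = 1/4.
Set Player 1's expected payoff from Top equal to that from Bottom:
  Player 1's expected payoff from Top: q·4 + (1−q)·4 = 4
  Player 1's expected payoff from Bottom: q·8 + (1−q)·0 = 8q
  4 = 8q  ⇒  -8q = -4  ⇒  q = 1/2.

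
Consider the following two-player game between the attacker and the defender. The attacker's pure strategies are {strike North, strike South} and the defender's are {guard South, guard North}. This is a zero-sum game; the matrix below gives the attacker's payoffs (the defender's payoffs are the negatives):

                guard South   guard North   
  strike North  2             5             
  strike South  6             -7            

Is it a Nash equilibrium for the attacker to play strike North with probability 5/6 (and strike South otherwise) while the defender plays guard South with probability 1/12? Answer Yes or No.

Given the attacker's mix p = 5/6, the defender's payoff from guard South is -8/3 but from guard North is -3. The defender strictly prefers guard South, so the defender would not mix.
So the proposed profile is not a Nash equilibrium.

No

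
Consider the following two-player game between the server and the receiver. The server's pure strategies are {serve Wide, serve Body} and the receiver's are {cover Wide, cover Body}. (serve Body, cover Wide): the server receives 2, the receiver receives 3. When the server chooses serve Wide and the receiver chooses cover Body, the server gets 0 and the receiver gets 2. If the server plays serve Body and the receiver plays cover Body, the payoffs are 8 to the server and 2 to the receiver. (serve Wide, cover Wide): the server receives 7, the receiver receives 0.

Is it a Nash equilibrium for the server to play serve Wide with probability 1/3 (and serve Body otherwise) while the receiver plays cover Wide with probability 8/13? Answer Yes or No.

Check the receiver's indifference given the server's mix p = 1/3:
  payoff from cover Wide = 2; payoff from cover Body = 2 — equal.
Check the server's indifference given the receiver's mix q = 8/13:
  payoff from serve Wide = 56/13; payoff from serve Body = 56/13 — equal.
Both players are indifferent, so neither can profitably deviate.

Yes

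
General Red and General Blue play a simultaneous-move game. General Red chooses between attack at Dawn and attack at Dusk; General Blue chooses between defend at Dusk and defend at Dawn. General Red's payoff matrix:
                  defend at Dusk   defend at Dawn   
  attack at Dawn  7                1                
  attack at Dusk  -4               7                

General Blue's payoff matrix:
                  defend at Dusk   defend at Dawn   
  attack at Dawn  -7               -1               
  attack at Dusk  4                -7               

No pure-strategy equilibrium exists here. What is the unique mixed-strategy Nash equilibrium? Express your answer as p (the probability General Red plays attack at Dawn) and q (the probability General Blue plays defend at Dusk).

p = 11/17, q = 6/17

For General Blue to be willing to mix, General Blue must be indifferent between defend at Dusk and defend at Dawn, which pins down General Red's mix.
  General Blue's payoff to defend at Dusk: p·(-7) + (1−p)·4 = -11p + 4
  General Blue's payoff to defend at Dawn: p·(-1) + (1−p)·(-7) = 6p - 7
  -11p + 4 = 6p - 7  ⇒  -17p = -11  ⇒  p = 11/17.
In a mixed equilibrium General Red is indifferent between attack at Dawn and attack at Dusk; this condition fixes q.
  General Red's expected payoff from attack at Dawn: q·7 + (1−q)·1 = 6q + 1
  General Red's expected payoff from attack at Dusk: q·(-4) + (1−q)·7 = -11q + 7
  6q + 1 = -11q + 7  ⇒  17q = 6  ⇒  q = 6/17.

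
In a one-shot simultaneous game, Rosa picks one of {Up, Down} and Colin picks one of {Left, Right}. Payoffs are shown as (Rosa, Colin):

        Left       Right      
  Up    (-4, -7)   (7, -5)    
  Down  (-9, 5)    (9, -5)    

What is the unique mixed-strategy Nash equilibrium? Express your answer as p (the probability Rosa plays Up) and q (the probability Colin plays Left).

p = 5/6, q = 2/7

For Colin to be willing to mix, Colin must be indifferent between Left and Right, which pins down Rosa's mix.
  Colin's expected payoff from Left: p·(-7) + (1−p)·5 = -12p + 5
  Colin's expected payoff from Right: p·(-5) + (1−p)·(-5) = -5
  -12p + 5 = -5  ⇒  -12p = -10  ⇒  p = 5/6.
Rosa's indifference between Up and Down determines Colin's mixing probability q:
  Rosa's payoff from Up: q·(-4) + (1−q)·7 = -11q + 7
  Rosa's payoff from Down: q·(-9) + (1−q)·9 = -18q + 9
  -11q + 7 = -18q + 9  ⇒  7q = 2  ⇒  q = 2/7.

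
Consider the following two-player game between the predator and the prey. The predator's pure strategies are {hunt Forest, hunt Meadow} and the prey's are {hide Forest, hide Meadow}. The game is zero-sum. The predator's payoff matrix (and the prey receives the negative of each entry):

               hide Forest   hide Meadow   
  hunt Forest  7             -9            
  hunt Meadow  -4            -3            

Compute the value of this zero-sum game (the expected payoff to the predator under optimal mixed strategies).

v = -57/17

The predator's indifference between hunt Forest and hunt Meadow determines the prey's mixing probability q:
  the predator's payoff to hunt Forest: q·7 + (1−q)·(-9) = 16q - 9
  the predator's payoff to hunt Meadow: q·(-4) + (1−q)·(-3) = -q - 3
  16q - 9 = -q - 3  ⇒  17q = 6  ⇒  q = 6/17.
The value is the predator's expected payoff against this mix (using hunt Forest): (6/17)·7 + (11/17)·(-9) = -57/17.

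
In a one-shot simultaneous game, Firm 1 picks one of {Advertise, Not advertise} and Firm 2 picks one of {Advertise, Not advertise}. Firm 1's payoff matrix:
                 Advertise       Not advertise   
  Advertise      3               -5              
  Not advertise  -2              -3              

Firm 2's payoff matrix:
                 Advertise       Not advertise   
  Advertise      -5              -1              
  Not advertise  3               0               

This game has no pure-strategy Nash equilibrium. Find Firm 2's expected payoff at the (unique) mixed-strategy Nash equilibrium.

-3/7

For Firm 2 to be willing to mix, Firm 2 must be indifferent between Advertise and Not advertise, which pins down Firm 1's mix.
  Firm 2's expected payoff from Advertise: p·(-5) + (1−p)·3 = -8p + 3
  Firm 2's expected payoff from Not advertise: p·(-1) + (1−p)·0 = -p
  -8p + 3 = -p  ⇒  -7p = -3  ⇒  p = 3/7.
At equilibrium Firm 2 is indifferent across columns, so Firm 2's payoff equals the payoff from Advertise: (3/7)·(-5) + (4/7)·3 = -3/7.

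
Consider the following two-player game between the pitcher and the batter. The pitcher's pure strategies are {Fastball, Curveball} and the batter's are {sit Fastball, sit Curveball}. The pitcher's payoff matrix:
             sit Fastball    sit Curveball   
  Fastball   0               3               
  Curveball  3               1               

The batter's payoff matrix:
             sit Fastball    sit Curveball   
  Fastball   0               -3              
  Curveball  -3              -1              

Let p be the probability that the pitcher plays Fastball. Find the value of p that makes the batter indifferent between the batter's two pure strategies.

p = 2/5

Set the batter's expected payoff from sit Fastball equal to that from sit Curveball:
  the batter's payoff to sit Fastball: p·0 + (1−p)·(-3) = 3p - 3
  the batter's payoff to sit Curveball: p·(-3) + (1−p)·(-1) = -2p - 1
  3p - 3 = -2p - 1  ⇒  5p = 2  ⇒  p = 2/5.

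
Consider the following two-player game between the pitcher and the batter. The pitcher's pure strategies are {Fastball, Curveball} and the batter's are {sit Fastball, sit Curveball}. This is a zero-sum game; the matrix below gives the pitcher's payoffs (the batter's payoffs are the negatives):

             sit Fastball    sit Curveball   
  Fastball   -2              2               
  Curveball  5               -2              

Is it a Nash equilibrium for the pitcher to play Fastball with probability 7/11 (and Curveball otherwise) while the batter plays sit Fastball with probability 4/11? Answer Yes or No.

Check the batter's indifference given the pitcher's mix p = 7/11:
  payoff from sit Fastball = -6/11; payoff from sit Curveball = -6/11 — equal.
Check the pitcher's indifference given the batter's mix q = 4/11:
  payoff from Fastball = 6/11; payoff from Curveball = 6/11 — equal.
Both players are indifferent, so neither can profitably deviate.

Yes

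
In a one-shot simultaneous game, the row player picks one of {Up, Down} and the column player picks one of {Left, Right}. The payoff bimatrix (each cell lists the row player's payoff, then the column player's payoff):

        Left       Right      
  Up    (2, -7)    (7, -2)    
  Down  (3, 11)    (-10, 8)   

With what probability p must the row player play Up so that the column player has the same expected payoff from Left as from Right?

p = 3/8

Set the column player's expected payoff from Left equal to that from Right:
  the column player's expected payoff from Left: p·(-7) + (1−p)·11 = -18p + 11
  the column player's expected payoff from Right: p·(-2) + (1−p)·8 = -10p + 8
  -18p + 11 = -10p + 8  ⇒  -8p = -3  ⇒  p = 3/8.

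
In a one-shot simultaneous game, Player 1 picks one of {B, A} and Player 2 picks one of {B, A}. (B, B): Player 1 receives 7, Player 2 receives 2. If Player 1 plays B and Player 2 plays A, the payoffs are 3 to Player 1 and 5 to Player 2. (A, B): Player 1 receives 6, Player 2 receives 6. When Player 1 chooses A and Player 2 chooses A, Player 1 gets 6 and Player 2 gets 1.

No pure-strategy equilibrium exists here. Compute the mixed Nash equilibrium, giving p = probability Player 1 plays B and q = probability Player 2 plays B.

Set Player 2's expected payoff from B equal to that from A:
  Player 2's payoff from B: p·2 + (1−p)·6 = -4p + 6
  Player 2's payoff from A: p·5 + (1−p)·1 = 4p + 1
  -4p + 6 = 4p + 1  ⇒  -8p = -5  ⇒  p = 5/8.
In a mixed equilibrium Player 1 is indifferent between B and A; this condition fixes q.
  Player 1's expected payoff from B: q·7 + (1−q)·3 = 4q + 3
  Player 1's expected payoff from A: q·6 + (1−q)·6 = 6
  4q + 3 = 6  ⇒  4q = 3  ⇒  q = 3/4.

p = 5/8, q = 3/4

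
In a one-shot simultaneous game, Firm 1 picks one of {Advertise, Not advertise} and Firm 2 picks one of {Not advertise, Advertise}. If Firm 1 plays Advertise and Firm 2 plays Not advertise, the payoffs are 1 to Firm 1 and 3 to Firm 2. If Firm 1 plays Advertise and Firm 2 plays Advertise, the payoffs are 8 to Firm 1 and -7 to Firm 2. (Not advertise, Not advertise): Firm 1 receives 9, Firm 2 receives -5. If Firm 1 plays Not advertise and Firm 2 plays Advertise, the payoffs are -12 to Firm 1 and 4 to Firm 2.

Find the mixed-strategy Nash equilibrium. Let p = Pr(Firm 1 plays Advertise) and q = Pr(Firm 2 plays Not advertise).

In a mixed equilibrium Firm 2 is indifferent between Not advertise and Advertise; this condition fixes p.
  Firm 2's payoff to Not advertise: p·3 + (1−p)·(-5) = 8p - 5
  Firm 2's payoff to Advertise: p·(-7) + (1−p)·4 = -11p + 4
  8p - 5 = -11p + 4  ⇒  19p = 9  ⇒  p = 9/19.
Firm 1's indifference between Advertise and Not advertise determines Firm 2's mixing probability q:
  Firm 1's payoff from Advertise: q·1 + (1−q)·8 = -7q + 8
  Firm 1's payoff from Not advertise: q·9 + (1−q)·(-12) = 21q - 12
  -7q + 8 = 21q - 12  ⇒  -28q = -20  ⇒  q = 5/7.

p = 9/19, q = 5/7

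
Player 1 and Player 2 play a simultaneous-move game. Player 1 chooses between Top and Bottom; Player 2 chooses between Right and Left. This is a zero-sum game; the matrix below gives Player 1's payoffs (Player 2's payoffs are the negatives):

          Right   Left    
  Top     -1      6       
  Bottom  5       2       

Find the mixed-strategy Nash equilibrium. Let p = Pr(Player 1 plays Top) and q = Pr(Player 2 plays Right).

p = 3/10, q = 2/5

Set Player 2's expected payoff from Right equal to that from Left:
  Player 2's expected payoff from Right: p·1 + (1−p)·(-5) = 6p - 5
  Player 2's expected payoff from Left: p·(-6) + (1−p)·(-2) = -4p - 2
  6p - 5 = -4p - 2  ⇒  10p = 3  ⇒  p = 3/10.
For Player 1 to be willing to mix, Player 1 must be indifferent between Top and Bottom, which pins down Player 2's mix.
  Player 1's expected payoff from Top: q·(-1) + (1−q)·6 = -7q + 6
  Player 1's expected payoff from Bottom: q·5 + (1−q)·2 = 3q + 2
  -7q + 6 = 3q + 2  ⇒  -10q = -4  ⇒  q = 2/5.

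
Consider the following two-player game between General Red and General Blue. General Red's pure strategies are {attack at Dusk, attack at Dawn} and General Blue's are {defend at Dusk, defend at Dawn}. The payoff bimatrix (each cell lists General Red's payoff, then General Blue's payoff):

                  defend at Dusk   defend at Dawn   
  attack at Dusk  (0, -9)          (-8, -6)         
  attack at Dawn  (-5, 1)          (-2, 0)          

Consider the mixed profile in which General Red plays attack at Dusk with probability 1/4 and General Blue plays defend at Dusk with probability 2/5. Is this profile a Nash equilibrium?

Given General Blue's mix q = 2/5, General Red's payoff from attack at Dusk is -24/5 but from attack at Dawn is -16/5. General Red strictly prefers attack at Dawn, so General Red would not mix.
So the proposed profile is not a Nash equilibrium.

No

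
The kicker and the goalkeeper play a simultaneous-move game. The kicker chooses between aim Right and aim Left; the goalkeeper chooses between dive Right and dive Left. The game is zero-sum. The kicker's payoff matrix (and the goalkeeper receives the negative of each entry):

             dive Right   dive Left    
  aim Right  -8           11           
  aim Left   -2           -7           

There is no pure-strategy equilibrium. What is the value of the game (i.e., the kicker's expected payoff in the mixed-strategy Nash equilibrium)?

In a mixed equilibrium the kicker is indifferent between aim Right and aim Left; this condition fixes q.
  the kicker's payoff from aim Right: q·(-8) + (1−q)·11 = -19q + 11
  the kicker's payoff from aim Left: q·(-2) + (1−q)·(-7) = 5q - 7
  -19q + 11 = 5q - 7  ⇒  -24q = -18  ⇒  q = 3/4.
The value is the kicker's expected payoff against this mix (using aim Right): (3/4)·(-8) + (1/4)·11 = -13/4.

v = -13/4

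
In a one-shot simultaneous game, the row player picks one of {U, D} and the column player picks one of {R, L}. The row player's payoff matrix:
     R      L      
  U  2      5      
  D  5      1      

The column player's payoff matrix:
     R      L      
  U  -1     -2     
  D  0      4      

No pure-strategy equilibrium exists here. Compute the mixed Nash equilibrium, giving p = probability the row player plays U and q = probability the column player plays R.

p = 4/5, q = 4/7

Set the column player's expected payoff from R equal to that from L:
  the column player's payoff to R: p·(-1) + (1−p)·0 = -p
  the column player's payoff to L: p·(-2) + (1−p)·4 = -6p + 4
  -p = -6p + 4  ⇒  5p = 4  ⇒  p = 4/5.
The row player's indifference between U and D determines the column player's mixing probability q:
  the row player's payoff to U: q·2 + (1−q)·5 = -3q + 5
  the row player's payoff to D: q·5 + (1−q)·1 = 4q + 1
  -3q + 5 = 4q + 1  ⇒  -7q = -4  ⇒  q = 4/7.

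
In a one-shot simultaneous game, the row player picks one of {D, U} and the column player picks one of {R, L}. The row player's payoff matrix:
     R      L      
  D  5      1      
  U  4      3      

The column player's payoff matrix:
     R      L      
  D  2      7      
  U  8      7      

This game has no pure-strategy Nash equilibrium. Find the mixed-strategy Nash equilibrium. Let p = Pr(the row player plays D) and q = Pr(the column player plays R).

p = 1/6, q = 2/3

In a mixed equilibrium the column player is indifferent between R and L; this condition fixes p.
  the column player's payoff from R: p·2 + (1−p)·8 = -6p + 8
  the column player's payoff from L: p·7 + (1−p)·7 = 7
  -6p + 8 = 7  ⇒  -6p = -1  ⇒  p = 1/6.
The row player's indifference between D and U determines the column player's mixing probability q:
  the row player's payoff to D: q·5 + (1−q)·1 = 4q + 1
  the row player's payoff to U: q·4 + (1−q)·3 = q + 3
  4q + 1 = q + 3  ⇒  3q = 2  ⇒  q = 2/3.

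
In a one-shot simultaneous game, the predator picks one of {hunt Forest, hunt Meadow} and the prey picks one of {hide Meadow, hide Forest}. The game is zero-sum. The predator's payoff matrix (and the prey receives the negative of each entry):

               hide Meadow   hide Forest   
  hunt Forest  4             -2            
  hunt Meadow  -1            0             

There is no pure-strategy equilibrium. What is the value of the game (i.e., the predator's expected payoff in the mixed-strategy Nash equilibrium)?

The prey's mix must leave the predator indifferent between hunt Forest and hunt Meadow.
  the predator's payoff to hunt Forest: q·4 + (1−q)·(-2) = 6q - 2
  the predator's payoff to hunt Meadow: q·(-1) + (1−q)·0 = -q
  6q - 2 = -q  ⇒  7q = 2  ⇒  q = 2/7.
The value is the predator's expected payoff against this mix (using hunt Forest): (2/7)·4 + (5/7)·(-2) = -2/7.

v = -2/7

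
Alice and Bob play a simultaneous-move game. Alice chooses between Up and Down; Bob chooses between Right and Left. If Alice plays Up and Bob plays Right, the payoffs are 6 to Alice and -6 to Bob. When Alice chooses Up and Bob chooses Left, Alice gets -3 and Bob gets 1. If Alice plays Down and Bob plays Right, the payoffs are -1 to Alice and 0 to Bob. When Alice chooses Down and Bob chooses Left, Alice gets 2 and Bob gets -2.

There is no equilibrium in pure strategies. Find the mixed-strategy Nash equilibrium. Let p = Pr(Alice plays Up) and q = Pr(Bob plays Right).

Set Bob's expected payoff from Right equal to that from Left:
  Bob's expected payoff from Right: p·(-6) + (1−p)·0 = -6p
  Bob's expected payoff from Left: p·1 + (1−p)·(-2) = 3p - 2
  -6p = 3p - 2  ⇒  -9p = -2  ⇒  p = 2/9.
Alice's indifference between Up and Down determines Bob's mixing probability q:
  Alice's expected payoff from Up: q·6 + (1−q)·(-3) = 9q - 3
  Alice's expected payoff from Down: q·(-1) + (1−q)·2 = -3q + 2
  9q - 3 = -3q + 2  ⇒  12q = 5  ⇒  q = 5/12.

p = 2/9, q = 5/12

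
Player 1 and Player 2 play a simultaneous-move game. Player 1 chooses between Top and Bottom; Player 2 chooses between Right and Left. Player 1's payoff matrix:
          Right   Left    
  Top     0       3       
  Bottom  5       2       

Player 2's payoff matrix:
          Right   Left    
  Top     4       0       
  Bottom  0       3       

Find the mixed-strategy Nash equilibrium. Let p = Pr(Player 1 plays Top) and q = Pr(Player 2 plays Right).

p = 3/7, q = 1/6

For Player 2 to be willing to mix, Player 2 must be indifferent between Right and Left, which pins down Player 1's mix.
  Player 2's payoff to Right: p·4 + (1−p)·0 = 4p
  Player 2's payoff to Left: p·0 + (1−p)·3 = -3p + 3
  4p = -3p + 3  ⇒  7p = 3  ⇒  p = 3/7.
Player 2's mix must leave Player 1 indifferent between Top and Bottom.
  Player 1's payoff to Top: q·0 + (1−q)·3 = -3q + 3
  Player 1's payoff to Bottom: q·5 + (1−q)·2 = 3q + 2
  -3q + 3 = 3q + 2  ⇒  -6q = -1  ⇒  q = 1/6.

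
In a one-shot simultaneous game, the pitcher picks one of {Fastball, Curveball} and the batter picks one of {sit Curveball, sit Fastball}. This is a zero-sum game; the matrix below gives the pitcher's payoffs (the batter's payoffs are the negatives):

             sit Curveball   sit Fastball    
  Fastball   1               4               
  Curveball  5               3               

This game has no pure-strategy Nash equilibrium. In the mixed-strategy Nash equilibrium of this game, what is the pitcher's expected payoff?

17/5

The pitcher's indifference between Fastball and Curveball determines the batter's mixing probability q:
  the pitcher's payoff to Fastball: q·1 + (1−q)·4 = -3q + 4
  the pitcher's payoff to Curveball: q·5 + (1−q)·3 = 2q + 3
  -3q + 4 = 2q + 3  ⇒  -5q = -1  ⇒  q = 1/5.
At equilibrium the pitcher is indifferent across rows, so the pitcher's payoff equals the payoff from Fastball: (1/5)·1 + (4/5)·4 = 17/5.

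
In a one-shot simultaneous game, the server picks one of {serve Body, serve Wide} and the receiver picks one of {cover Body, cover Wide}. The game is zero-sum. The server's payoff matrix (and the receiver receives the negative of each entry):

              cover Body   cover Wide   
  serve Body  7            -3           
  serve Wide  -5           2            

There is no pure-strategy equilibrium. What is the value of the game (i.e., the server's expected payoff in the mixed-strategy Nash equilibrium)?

The receiver's mix must leave the server indifferent between serve Body and serve Wide.
  the server's payoff to serve Body: q·7 + (1−q)·(-3) = 10q - 3
  the server's payoff to serve Wide: q·(-5) + (1−q)·2 = -7q + 2
  10q - 3 = -7q + 2  ⇒  17q = 5  ⇒  q = 5/17.
The value is the server's expected payoff against this mix (using serve Body): (5/17)·7 + (12/17)·(-3) = -1/17.

v = -1/17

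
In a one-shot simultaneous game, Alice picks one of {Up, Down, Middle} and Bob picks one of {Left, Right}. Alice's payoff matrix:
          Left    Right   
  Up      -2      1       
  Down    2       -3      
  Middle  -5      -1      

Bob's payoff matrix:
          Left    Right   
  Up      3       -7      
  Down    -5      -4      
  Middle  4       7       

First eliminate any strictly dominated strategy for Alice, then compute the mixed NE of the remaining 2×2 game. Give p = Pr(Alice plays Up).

Alice's strategy Middle is strictly dominated by Up: -2 > -5 and 1 > -1. Eliminate Middle.
Bob's indifference between Left and Right determines Alice's mixing probability p:
  Bob's expected payoff from Left: p·3 + (1−p)·(-5) = 8p - 5
  Bob's expected payoff from Right: p·(-7) + (1−p)·(-4) = -3p - 4
  8p - 5 = -3p - 4  ⇒  11p = 1  ⇒  p = 1/11.

p = 1/11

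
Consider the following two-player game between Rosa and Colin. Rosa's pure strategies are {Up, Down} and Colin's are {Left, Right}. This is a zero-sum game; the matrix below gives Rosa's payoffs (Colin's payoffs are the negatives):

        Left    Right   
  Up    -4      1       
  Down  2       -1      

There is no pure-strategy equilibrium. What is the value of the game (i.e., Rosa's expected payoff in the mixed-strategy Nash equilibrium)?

v = -1/4

Rosa's indifference between Up and Down determines Colin's mixing probability q:
  Rosa's payoff from Up: q·(-4) + (1−q)·1 = -5q + 1
  Rosa's payoff from Down: q·2 + (1−q)·(-1) = 3q - 1
  -5q + 1 = 3q - 1  ⇒  -8q = -2  ⇒  q = 1/4.
The value is Rosa's expected payoff against this mix (using Up): (1/4)·(-4) + (3/4)·1 = -1/4.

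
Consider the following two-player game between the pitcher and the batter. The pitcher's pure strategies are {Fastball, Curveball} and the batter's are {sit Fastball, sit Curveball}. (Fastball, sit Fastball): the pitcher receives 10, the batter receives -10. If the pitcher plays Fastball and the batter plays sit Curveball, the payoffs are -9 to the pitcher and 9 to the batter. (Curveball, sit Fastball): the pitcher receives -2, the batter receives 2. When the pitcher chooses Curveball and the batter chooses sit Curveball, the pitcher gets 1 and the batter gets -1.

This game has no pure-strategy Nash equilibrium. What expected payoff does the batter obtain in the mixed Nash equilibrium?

The pitcher's mix must leave the batter indifferent between sit Fastball and sit Curveball.
  the batter's payoff to sit Fastball: p·(-10) + (1−p)·2 = -12p + 2
  the batter's payoff to sit Curveball: p·9 + (1−p)·(-1) = 10p - 1
  -12p + 2 = 10p - 1  ⇒  -22p = -3  ⇒  p = 3/22.
At equilibrium the batter is indifferent across columns, so the batter's payoff equals the payoff from sit Fastball: (3/22)·(-10) + (19/22)·2 = 4/11.

4/11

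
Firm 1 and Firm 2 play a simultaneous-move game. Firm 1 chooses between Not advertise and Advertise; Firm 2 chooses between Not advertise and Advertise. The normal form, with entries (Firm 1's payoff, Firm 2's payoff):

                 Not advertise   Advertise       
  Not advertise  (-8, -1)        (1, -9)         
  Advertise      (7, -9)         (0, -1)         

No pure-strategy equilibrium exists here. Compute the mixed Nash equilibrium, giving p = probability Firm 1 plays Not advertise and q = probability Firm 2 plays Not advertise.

p = 1/2, q = 1/16

Set Firm 2's expected payoff from Not advertise equal to that from Advertise:
  Firm 2's expected payoff from Not advertise: p·(-1) + (1−p)·(-9) = 8p - 9
  Firm 2's expected payoff from Advertise: p·(-9) + (1−p)·(-1) = -8p - 1
  8p - 9 = -8p - 1  ⇒  16p = 8  ⇒  p = 1/2.
Firm 2's mix must leave Firm 1 indifferent between Not advertise and Advertise.
  Firm 1's payoff from Not advertise: q·(-8) + (1−q)·1 = -9q + 1
  Firm 1's payoff from Advertise: q·7 + (1−q)·0 = 7q
  -9q + 1 = 7q  ⇒  -16q = -1  ⇒  q = 1/16.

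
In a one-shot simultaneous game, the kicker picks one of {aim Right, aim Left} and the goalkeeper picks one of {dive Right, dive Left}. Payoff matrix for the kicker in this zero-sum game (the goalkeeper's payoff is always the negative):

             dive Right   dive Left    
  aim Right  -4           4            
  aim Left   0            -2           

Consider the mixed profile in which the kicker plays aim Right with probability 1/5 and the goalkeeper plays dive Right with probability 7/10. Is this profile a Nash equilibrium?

Given the goalkeeper's mix q = 7/10, the kicker's payoff from aim Right is -8/5 but from aim Left is -3/5. The kicker strictly prefers aim Left, so the kicker would not mix.
So the proposed profile is not a Nash equilibrium.

No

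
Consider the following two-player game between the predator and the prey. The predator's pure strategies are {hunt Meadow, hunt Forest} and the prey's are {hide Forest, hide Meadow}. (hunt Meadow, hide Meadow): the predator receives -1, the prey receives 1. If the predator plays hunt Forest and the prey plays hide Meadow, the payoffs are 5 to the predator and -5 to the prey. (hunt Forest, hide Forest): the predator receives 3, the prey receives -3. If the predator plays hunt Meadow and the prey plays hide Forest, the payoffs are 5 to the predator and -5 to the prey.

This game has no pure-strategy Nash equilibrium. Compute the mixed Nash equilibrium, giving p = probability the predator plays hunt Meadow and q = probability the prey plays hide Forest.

p = 1/4, q = 3/4

Set the prey's expected payoff from hide Forest equal to that from hide Meadow:
  the prey's expected payoff from hide Forest: p·(-5) + (1−p)·(-3) = -2p - 3
  the prey's expected payoff from hide Meadow: p·1 + (1−p)·(-5) = 6p - 5
  -2p - 3 = 6p - 5  ⇒  -8p = -2  ⇒  p = 1/4.
Set the predator's expected payoff from hunt Meadow equal to that from hunt Forest:
  the predator's expected payoff from hunt Meadow: q·5 + (1−q)·(-1) = 6q - 1
  the predator's expected payoff from hunt Forest: q·3 + (1−q)·5 = -2q + 5
  6q - 1 = -2q + 5  ⇒  8q = 6  ⇒  q = 3/4.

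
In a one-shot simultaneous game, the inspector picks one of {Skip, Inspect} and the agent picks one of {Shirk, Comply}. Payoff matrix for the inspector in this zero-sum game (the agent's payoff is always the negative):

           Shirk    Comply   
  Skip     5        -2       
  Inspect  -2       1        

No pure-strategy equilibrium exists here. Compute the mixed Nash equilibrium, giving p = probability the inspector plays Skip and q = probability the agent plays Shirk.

p = 3/10, q = 3/10

For the agent to be willing to mix, the agent must be indifferent between Shirk and Comply, which pins down the inspector's mix.
  the agent's payoff to Shirk: p·(-5) + (1−p)·2 = -7p + 2
  the agent's payoff to Comply: p·2 + (1−p)·(-1) = 3p - 1
  -7p + 2 = 3p - 1  ⇒  -10p = -3  ⇒  p = 3/10.
The agent's mix must leave the inspector indifferent between Skip and Inspect.
  the inspector's expected payoff from Skip: q·5 + (1−q)·(-2) = 7q - 2
  the inspector's expected payoff from Inspect: q·(-2) + (1−q)·1 = -3q + 1
  7q - 2 = -3q + 1  ⇒  10q = 3  ⇒  q = 3/10.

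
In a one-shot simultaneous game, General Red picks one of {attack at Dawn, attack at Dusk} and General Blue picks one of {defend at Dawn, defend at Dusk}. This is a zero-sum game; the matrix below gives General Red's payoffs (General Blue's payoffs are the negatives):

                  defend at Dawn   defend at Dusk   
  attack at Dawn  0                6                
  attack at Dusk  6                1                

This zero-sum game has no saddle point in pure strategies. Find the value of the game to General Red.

General Red's indifference between attack at Dawn and attack at Dusk determines General Blue's mixing probability q:
  General Red's payoff to attack at Dawn: q·0 + (1−q)·6 = -6q + 6
  General Red's payoff to attack at Dusk: q·6 + (1−q)·1 = 5q + 1
  -6q + 6 = 5q + 1  ⇒  -11q = -5  ⇒  q = 5/11.
The value is General Red's expected payoff against this mix (using attack at Dawn): (5/11)·0 + (6/11)·6 = 36/11.

v = 36/11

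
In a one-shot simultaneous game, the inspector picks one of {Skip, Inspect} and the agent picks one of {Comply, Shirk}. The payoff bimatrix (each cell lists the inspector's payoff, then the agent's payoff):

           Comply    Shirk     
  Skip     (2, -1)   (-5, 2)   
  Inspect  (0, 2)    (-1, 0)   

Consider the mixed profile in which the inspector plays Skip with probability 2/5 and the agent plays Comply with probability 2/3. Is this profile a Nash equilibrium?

Check the agent's indifference given the inspector's mix p = 2/5:
  payoff from Comply = 4/5; payoff from Shirk = 4/5 — equal.
Check the inspector's indifference given the agent's mix q = 2/3:
  payoff from Skip = -1/3; payoff from Inspect = -1/3 — equal.
Both players are indifferent, so neither can profitably deviate.

Yes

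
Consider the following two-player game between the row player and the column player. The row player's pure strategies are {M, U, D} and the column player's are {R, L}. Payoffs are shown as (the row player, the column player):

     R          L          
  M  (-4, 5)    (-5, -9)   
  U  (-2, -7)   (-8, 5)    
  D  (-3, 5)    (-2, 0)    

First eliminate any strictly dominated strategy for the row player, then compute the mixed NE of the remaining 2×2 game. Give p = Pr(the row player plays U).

p = 5/17

The row player's strategy M is strictly dominated by D: -3 > -4 and -2 > -5. Eliminate M.
The row player's mix must leave the column player indifferent between R and L.
  the column player's payoff from R: p·(-7) + (1−p)·5 = -12p + 5
  the column player's payoff from L: p·5 + (1−p)·0 = 5p
  -12p + 5 = 5p  ⇒  -17p = -5  ⇒  p = 5/17.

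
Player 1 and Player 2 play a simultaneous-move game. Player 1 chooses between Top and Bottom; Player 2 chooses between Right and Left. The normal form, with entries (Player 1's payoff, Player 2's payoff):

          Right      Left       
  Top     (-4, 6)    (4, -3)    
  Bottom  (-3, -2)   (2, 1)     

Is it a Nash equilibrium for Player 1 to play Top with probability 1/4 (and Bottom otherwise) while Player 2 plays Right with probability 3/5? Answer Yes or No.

No

Given Player 2's mix q = 3/5, Player 1's payoff from Top is -4/5 but from Bottom is -1. Player 1 strictly prefers Top, so Player 1 would not mix.
So the proposed profile is not a Nash equilibrium.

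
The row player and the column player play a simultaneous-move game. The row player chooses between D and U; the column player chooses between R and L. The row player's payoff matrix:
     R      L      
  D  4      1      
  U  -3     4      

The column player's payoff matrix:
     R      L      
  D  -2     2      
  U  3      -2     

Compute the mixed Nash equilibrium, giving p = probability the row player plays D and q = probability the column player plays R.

p = 5/9, q = 3/10

For the column player to be willing to mix, the column player must be indifferent between R and L, which pins down the row player's mix.
  the column player's payoff from R: p·(-2) + (1−p)·3 = -5p + 3
  the column player's payoff from L: p·2 + (1−p)·(-2) = 4p - 2
  -5p + 3 = 4p - 2  ⇒  -9p = -5  ⇒  p = 5/9.
In a mixed equilibrium the row player is indifferent between D and U; this condition fixes q.
  the row player's payoff to D: q·4 + (1−q)·1 = 3q + 1
  the row player's payoff to U: q·(-3) + (1−q)·4 = -7q + 4
  3q + 1 = -7q + 4  ⇒  10q = 3  ⇒  q = 3/10.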